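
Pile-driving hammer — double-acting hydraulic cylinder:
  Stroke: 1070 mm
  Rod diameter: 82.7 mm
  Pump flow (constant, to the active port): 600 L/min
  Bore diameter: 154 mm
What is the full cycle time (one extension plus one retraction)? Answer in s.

t ≈ 3.41 s

Cap-side area A_cap = π/4 × (154 mm)² = 18630 mm^2
Rod-side annular area A_ann = π/4 × (154² − 82.7²) = 13250 mm^2
t_ext = A_cap·L/Q = 1.993 s
t_ret = A_ann·L/Q = 1.418 s
t_cycle = t_ext + t_ret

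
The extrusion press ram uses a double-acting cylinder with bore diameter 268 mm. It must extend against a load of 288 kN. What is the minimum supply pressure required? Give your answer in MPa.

P ≈ 5.11 MPa

Cap-side area A_cap = π/4 × (268 mm)² = 56410 mm^2
P = F / A = 288 kN / A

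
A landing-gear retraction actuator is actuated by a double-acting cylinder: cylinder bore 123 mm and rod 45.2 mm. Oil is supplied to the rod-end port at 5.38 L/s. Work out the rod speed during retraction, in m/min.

Rod-side annular area A_ann = π/4 × (123² − 45.2²) = 10280 mm^2
Flow into the rod-end port fills the annular volume.
v = Q / A

v ≈ 31.4 m/min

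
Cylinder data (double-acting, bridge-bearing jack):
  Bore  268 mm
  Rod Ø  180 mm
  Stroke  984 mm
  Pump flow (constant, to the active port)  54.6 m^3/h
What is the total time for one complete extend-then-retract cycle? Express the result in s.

t ≈ 5.67 s

Cap-side area A_cap = π/4 × (268 mm)² = 56410 mm^2
Rod-side annular area A_ann = π/4 × (268² − 180²) = 30960 mm^2
t_ext = A_cap·L/Q = 3.660 s
t_ret = A_ann·L/Q = 2.009 s
t_cycle = t_ext + t_ret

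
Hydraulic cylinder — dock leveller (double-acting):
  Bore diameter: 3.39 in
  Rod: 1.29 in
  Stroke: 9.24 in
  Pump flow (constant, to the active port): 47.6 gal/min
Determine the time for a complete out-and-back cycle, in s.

t ≈ 0.844 s

Cap-side area A_cap = π/4 × (3.39 in)² = 9.026 in^2
Rod-side annular area A_ann = π/4 × (3.39² − 1.29²) = 7.719 in^2
t_ext = A_cap·L/Q = 0.4551 s
t_ret = A_ann·L/Q = 0.3892 s
t_cycle = t_ext + t_ret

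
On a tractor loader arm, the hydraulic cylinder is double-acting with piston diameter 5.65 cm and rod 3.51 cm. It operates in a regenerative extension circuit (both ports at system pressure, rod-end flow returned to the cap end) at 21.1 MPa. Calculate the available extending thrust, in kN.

F ≈ 20.4 kN

With equal pressure on both faces, forces on the annular region cancel; the net push is pressure × rod cross-section.
Rod cross-section A_rod = π/4 × (3.51 cm)² = 9.676 cm^2
F = P × A_rod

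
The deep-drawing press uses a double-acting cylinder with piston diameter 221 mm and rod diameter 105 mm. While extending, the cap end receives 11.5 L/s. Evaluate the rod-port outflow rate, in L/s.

Q_out ≈ 8.90 L/s

Cap-side area A_cap = π/4 × (221 mm)² = 38360 mm^2
Rod-side annular area A_ann = π/4 × (221² − 105²) = 29700 mm^2
Piston speed v = Q_in/A_cap; rod-end outflow Q_out = v × A_ann = Q_in × A_ann/A_cap.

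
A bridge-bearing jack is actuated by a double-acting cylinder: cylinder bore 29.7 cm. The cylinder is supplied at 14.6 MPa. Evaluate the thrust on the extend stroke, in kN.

Cap-side area A_cap = π/4 × (29.7 cm)² = 692.8 cm^2
F = P × A_cap = 14.6 MPa × A_cap

F ≈ 1010 kN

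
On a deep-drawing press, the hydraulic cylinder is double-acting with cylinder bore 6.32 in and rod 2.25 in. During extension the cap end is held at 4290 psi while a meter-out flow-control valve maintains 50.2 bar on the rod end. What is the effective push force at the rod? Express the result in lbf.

F ≈ 1.15e5 lbf

Cap-side area A_cap = π/4 × (6.32 in)² = 31.37 in^2
Rod-side annular area A_ann = π/4 × (6.32² − 2.25²) = 27.39 in^2
Net thrust = P_cap·A_cap − P_rod·A_ann = 1.346e5 lbf − 19950 lbf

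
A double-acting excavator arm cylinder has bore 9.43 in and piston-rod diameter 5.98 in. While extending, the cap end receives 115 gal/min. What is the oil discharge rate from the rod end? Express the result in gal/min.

Cap-side area A_cap = π/4 × (9.43 in)² = 69.84 in^2
Rod-side annular area A_ann = π/4 × (9.43² − 5.98²) = 41.76 in^2
Piston speed v = Q_in/A_cap; rod-end outflow Q_out = v × A_ann = Q_in × A_ann/A_cap.

Q_out ≈ 68.8 gal/min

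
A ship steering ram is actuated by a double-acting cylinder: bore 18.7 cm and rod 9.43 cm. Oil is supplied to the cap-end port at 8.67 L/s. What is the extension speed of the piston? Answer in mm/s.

Cap-side area A_cap = π/4 × (18.7 cm)² = 274.6 cm^2
v = Q / A

v ≈ 316 mm/s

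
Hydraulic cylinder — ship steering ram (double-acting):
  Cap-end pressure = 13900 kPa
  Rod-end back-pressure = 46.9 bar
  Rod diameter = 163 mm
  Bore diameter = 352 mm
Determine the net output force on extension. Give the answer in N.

Cap-side area A_cap = π/4 × (352 mm)² = 97310 mm^2
Rod-side annular area A_ann = π/4 × (352² − 163²) = 76450 mm^2
Net thrust = P_cap·A_cap − P_rod·A_ann = 1.353e6 N − 3.585e5 N

F ≈ 9.94e5 N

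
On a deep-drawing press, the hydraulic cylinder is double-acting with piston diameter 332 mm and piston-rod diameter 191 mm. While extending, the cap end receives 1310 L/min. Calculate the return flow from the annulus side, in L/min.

Q_out ≈ 876 L/min

Cap-side area A_cap = π/4 × (332 mm)² = 86570 mm^2
Rod-side annular area A_ann = π/4 × (332² − 191²) = 57920 mm^2
Piston speed v = Q_in/A_cap; rod-end outflow Q_out = v × A_ann = Q_in × A_ann/A_cap.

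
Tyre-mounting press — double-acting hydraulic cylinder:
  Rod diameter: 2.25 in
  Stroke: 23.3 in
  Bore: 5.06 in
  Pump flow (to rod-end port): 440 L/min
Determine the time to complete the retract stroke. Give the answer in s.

Rod-side annular area A_ann = π/4 × (5.06² − 2.25²) = 16.13 in^2
Swept volume V = A × L; t = V / Q = A·L / Q

t ≈ 0.840 s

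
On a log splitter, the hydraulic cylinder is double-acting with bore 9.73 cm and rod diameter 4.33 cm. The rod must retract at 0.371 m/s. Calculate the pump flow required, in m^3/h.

Q ≈ 7.96 m^3/h

Rod-side annular area A_ann = π/4 × (9.73² − 4.33²) = 59.63 cm^2
Q = A × v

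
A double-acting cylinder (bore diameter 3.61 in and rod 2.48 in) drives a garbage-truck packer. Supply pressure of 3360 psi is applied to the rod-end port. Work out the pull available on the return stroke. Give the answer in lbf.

Rod-side annular area A_ann = π/4 × (3.61² − 2.48²) = 5.405 in^2
On retraction the pressure acts on the annular area (bore minus rod).
F = P × A_ann

F ≈ 18200 lbf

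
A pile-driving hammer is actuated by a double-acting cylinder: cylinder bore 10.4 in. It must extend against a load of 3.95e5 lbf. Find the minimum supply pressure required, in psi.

Cap-side area A_cap = π/4 × (10.4 in)² = 84.95 in^2
P = F / A = 3.95e5 lbf / A

P ≈ 4650 psi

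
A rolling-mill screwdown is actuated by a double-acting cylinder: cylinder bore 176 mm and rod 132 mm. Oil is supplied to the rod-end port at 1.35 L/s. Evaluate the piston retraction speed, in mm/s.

Rod-side annular area A_ann = π/4 × (176² − 132²) = 10640 mm^2
Flow into the rod-end port fills the annular volume.
v = Q / A

v ≈ 127 mm/s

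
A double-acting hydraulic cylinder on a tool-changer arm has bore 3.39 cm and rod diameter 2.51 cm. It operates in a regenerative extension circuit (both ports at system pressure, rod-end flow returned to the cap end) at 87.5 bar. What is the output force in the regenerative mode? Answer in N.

With equal pressure on both faces, forces on the annular region cancel; the net push is pressure × rod cross-section.
Rod cross-section A_rod = π/4 × (2.51 cm)² = 4.948 cm^2
F = P × A_rod

F ≈ 4330 N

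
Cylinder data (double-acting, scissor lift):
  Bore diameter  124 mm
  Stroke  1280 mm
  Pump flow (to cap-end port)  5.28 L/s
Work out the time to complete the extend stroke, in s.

Cap-side area A_cap = π/4 × (124 mm)² = 12080 mm^2
Swept volume V = A × L; t = V / Q = A·L / Q

t ≈ 2.93 s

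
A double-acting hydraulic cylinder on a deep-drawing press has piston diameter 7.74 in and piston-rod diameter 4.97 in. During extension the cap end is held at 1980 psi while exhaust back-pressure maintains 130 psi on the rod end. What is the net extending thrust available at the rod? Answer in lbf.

F ≈ 89600 lbf

Cap-side area A_cap = π/4 × (7.74 in)² = 47.05 in^2
Rod-side annular area A_ann = π/4 × (7.74² − 4.97²) = 27.65 in^2
Net thrust = P_cap·A_cap − P_rod·A_ann = 93160 lbf − 3595 lbf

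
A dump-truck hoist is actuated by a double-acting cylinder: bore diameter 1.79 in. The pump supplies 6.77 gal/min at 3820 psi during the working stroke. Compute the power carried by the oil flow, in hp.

Hydraulic power = P × Q

W ≈ 15.1 hp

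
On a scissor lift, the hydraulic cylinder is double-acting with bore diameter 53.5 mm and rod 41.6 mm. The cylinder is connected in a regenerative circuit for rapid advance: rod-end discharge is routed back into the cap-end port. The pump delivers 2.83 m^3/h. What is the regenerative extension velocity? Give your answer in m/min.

In regeneration the rod-end outflow joins the pump flow into the cap end, so the net volume the pump must supply per unit advance equals the rod cross-section area.
Rod cross-section A_rod = π/4 × (41.6 mm)² = 1359 mm^2
v = Q_pump / A_rod

v ≈ 34.7 m/min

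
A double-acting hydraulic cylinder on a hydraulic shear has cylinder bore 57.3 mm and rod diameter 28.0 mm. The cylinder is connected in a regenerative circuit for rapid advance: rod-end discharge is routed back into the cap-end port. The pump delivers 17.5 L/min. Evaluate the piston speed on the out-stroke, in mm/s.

In regeneration the rod-end outflow joins the pump flow into the cap end, so the net volume the pump must supply per unit advance equals the rod cross-section area.
Rod cross-section A_rod = π/4 × (28.0 mm)² = 615.8 mm^2
v = Q_pump / A_rod

v ≈ 474 mm/s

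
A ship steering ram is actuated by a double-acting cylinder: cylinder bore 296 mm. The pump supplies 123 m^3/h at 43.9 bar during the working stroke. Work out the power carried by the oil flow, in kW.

Hydraulic power = P × Q

W ≈ 150 kW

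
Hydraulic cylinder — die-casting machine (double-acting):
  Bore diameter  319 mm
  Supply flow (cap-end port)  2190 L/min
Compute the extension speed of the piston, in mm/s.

v ≈ 457 mm/s

Cap-side area A_cap = π/4 × (319 mm)² = 79920 mm^2
v = Q / A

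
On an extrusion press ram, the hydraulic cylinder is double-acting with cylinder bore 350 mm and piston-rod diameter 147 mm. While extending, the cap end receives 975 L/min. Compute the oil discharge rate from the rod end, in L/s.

Q_out ≈ 13.4 L/s

Cap-side area A_cap = π/4 × (350 mm)² = 96210 mm^2
Rod-side annular area A_ann = π/4 × (350² − 147²) = 79240 mm^2
Piston speed v = Q_in/A_cap; rod-end outflow Q_out = v × A_ann = Q_in × A_ann/A_cap.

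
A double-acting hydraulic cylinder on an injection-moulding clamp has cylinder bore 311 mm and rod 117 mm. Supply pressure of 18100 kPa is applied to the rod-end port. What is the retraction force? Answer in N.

Rod-side annular area A_ann = π/4 × (311² − 117²) = 65210 mm^2
On retraction the pressure acts on the annular area (bore minus rod).
F = P × A_ann

F ≈ 1.18e6 N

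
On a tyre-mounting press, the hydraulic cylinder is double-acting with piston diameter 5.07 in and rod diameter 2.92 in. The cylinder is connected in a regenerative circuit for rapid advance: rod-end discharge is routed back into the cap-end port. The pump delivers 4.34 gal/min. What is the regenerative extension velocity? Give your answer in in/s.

v ≈ 2.50 in/s

In regeneration the rod-end outflow joins the pump flow into the cap end, so the net volume the pump must supply per unit advance equals the rod cross-section area.
Rod cross-section A_rod = π/4 × (2.92 in)² = 6.697 in^2
v = Q_pump / A_rod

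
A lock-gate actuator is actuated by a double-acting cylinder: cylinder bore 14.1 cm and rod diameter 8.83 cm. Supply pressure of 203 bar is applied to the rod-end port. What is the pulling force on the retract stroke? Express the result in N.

F ≈ 1.93e5 N

Rod-side annular area A_ann = π/4 × (14.1² − 8.83²) = 94.91 cm^2
On retraction the pressure acts on the annular area (bore minus rod).
F = P × A_ann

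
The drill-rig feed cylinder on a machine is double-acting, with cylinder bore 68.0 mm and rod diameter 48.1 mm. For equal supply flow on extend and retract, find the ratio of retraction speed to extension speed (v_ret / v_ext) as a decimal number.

Cap-side area A_cap = π/4 × (68.0 mm)² = 3632 mm^2
Rod-side annular area A_ann = π/4 × (68.0² − 48.1²) = 1815 mm^2
For equal Q, v ∝ 1/A, so v_ret/v_ext = A_cap/A_ann.

v_ret/v_ext ≈ 2.00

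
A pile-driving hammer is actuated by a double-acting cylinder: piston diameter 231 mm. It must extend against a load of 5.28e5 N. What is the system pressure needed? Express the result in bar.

P ≈ 126 bar

Cap-side area A_cap = π/4 × (231 mm)² = 41910 mm^2
P = F / A = 5.28e5 N / A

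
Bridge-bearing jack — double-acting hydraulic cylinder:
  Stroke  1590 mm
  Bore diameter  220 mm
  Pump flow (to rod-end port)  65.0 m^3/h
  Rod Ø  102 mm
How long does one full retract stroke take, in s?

Rod-side annular area A_ann = π/4 × (220² − 102²) = 29840 mm^2
Swept volume V = A × L; t = V / Q = A·L / Q

t ≈ 2.63 s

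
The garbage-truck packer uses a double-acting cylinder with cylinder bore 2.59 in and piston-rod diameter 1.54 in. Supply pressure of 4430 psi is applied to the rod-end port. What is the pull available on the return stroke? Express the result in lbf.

Rod-side annular area A_ann = π/4 × (2.59² − 1.54²) = 3.406 in^2
On retraction the pressure acts on the annular area (bore minus rod).
F = P × A_ann

F ≈ 15100 lbf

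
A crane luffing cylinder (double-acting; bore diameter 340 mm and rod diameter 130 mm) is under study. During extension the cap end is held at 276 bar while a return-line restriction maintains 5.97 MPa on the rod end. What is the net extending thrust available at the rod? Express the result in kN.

Cap-side area A_cap = π/4 × (340 mm)² = 90790 mm^2
Rod-side annular area A_ann = π/4 × (340² − 130²) = 77520 mm^2
Net thrust = P_cap·A_cap − P_rod·A_ann = 2506 kN − 462.8 kN

F ≈ 2040 kN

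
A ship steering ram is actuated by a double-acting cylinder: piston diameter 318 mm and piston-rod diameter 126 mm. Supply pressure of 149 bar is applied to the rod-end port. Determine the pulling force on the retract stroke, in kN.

F ≈ 998 kN

Rod-side annular area A_ann = π/4 × (318² − 126²) = 66950 mm^2
On retraction the pressure acts on the annular area (bore minus rod).
F = P × A_ann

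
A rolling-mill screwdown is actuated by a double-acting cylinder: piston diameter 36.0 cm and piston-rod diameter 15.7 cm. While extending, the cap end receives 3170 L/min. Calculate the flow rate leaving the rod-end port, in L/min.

Cap-side area A_cap = π/4 × (36.0 cm)² = 1018 cm^2
Rod-side annular area A_ann = π/4 × (36.0² − 15.7²) = 824.3 cm^2
Piston speed v = Q_in/A_cap; rod-end outflow Q_out = v × A_ann = Q_in × A_ann/A_cap.

Q_out ≈ 2570 L/min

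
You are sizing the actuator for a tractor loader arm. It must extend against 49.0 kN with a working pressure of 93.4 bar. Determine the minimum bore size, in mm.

Extension force acts on the full piston face: F = P × (π/4)D².
D = √(4F / (πP)) = √(4 × 49.0 kN / (π × 93.4 bar))

D ≈ 81.7 mm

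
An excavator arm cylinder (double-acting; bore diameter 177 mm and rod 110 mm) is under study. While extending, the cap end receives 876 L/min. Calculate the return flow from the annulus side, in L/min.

Cap-side area A_cap = π/4 × (177 mm)² = 24610 mm^2
Rod-side annular area A_ann = π/4 × (177² − 110²) = 15100 mm^2
Piston speed v = Q_in/A_cap; rod-end outflow Q_out = v × A_ann = Q_in × A_ann/A_cap.

Q_out ≈ 538 L/min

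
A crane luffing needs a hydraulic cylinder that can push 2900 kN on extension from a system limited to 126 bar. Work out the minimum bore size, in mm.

D ≈ 541 mm

Extension force acts on the full piston face: F = P × (π/4)D².
D = √(4F / (πP)) = √(4 × 2900 kN / (π × 126 bar))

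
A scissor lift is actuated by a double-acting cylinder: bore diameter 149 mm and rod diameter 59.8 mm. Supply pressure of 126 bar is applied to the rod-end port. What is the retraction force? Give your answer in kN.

F ≈ 184 kN

Rod-side annular area A_ann = π/4 × (149² − 59.8²) = 14630 mm^2
On retraction the pressure acts on the annular area (bore minus rod).
F = P × A_ann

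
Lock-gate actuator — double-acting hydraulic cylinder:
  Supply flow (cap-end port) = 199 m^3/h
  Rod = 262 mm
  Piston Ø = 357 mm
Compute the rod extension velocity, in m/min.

v ≈ 33.1 m/min

Cap-side area A_cap = π/4 × (357 mm)² = 1.001e5 mm^2
v = Q / A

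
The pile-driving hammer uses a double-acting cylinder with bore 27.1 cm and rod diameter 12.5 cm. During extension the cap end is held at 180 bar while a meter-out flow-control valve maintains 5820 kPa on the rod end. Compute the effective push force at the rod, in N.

Cap-side area A_cap = π/4 × (27.1 cm)² = 576.8 cm^2
Rod-side annular area A_ann = π/4 × (27.1² − 12.5²) = 454.1 cm^2
Net thrust = P_cap·A_cap − P_rod·A_ann = 1.038e6 N − 2.643e5 N

F ≈ 7.74e5 N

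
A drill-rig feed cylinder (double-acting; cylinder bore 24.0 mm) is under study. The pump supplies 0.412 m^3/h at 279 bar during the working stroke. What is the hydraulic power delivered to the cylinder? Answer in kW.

W ≈ 3.19 kW

Hydraulic power = P × Q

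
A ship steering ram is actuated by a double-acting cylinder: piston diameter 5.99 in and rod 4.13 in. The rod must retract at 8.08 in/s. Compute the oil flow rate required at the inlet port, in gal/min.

Rod-side annular area A_ann = π/4 × (5.99² − 4.13²) = 14.78 in^2
Q = A × v

Q ≈ 31.0 gal/min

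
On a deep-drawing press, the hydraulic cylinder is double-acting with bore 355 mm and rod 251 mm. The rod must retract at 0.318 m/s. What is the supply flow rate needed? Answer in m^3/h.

Q ≈ 56.7 m^3/h

Rod-side annular area A_ann = π/4 × (355² − 251²) = 49500 mm^2
Q = A × v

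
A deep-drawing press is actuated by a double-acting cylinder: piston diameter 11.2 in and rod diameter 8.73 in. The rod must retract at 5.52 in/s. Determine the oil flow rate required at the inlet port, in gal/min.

Q ≈ 55.4 gal/min

Rod-side annular area A_ann = π/4 × (11.2² − 8.73²) = 38.66 in^2
Q = A × v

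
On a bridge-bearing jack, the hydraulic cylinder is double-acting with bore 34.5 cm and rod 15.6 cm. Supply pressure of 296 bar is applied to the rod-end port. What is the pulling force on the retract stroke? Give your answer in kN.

F ≈ 2200 kN

Rod-side annular area A_ann = π/4 × (34.5² − 15.6²) = 743.7 cm^2
On retraction the pressure acts on the annular area (bore minus rod).
F = P × A_ann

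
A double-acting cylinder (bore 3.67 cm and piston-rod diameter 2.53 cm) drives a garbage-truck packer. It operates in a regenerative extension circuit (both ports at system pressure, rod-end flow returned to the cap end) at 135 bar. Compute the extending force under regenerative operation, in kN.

With equal pressure on both faces, forces on the annular region cancel; the net push is pressure × rod cross-section.
Rod cross-section A_rod = π/4 × (2.53 cm)² = 5.027 cm^2
F = P × A_rod

F ≈ 6.79 kN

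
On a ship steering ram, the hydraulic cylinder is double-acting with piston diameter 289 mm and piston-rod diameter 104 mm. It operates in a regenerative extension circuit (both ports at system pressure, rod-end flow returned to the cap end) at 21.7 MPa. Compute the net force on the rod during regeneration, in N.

With equal pressure on both faces, forces on the annular region cancel; the net push is pressure × rod cross-section.
Rod cross-section A_rod = π/4 × (104 mm)² = 8495 mm^2
F = P × A_rod

F ≈ 1.84e5 N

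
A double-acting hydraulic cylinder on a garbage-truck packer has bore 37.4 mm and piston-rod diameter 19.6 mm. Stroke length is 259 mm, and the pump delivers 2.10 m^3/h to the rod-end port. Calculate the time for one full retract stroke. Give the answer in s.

Rod-side annular area A_ann = π/4 × (37.4² − 19.6²) = 796.9 mm^2
Swept volume V = A × L; t = V / Q = A·L / Q

t ≈ 0.354 s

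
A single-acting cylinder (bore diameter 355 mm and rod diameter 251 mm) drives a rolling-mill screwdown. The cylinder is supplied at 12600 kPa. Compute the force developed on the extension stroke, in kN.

F ≈ 1250 kN

Cap-side area A_cap = π/4 × (355 mm)² = 98980 mm^2
F = P × A_cap = 12600 kPa × A_cap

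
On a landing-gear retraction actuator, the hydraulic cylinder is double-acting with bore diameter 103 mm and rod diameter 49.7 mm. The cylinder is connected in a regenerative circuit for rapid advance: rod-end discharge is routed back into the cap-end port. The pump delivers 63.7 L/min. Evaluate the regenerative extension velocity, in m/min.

In regeneration the rod-end outflow joins the pump flow into the cap end, so the net volume the pump must supply per unit advance equals the rod cross-section area.
Rod cross-section A_rod = π/4 × (49.7 mm)² = 1940 mm^2
v = Q_pump / A_rod

v ≈ 32.8 m/min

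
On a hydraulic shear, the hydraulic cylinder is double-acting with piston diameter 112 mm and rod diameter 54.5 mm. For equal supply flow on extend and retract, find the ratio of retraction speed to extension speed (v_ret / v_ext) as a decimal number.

v_ret/v_ext ≈ 1.31

Cap-side area A_cap = π/4 × (112 mm)² = 9852 mm^2
Rod-side annular area A_ann = π/4 × (112² − 54.5²) = 7519 mm^2
For equal Q, v ∝ 1/A, so v_ret/v_ext = A_cap/A_ann.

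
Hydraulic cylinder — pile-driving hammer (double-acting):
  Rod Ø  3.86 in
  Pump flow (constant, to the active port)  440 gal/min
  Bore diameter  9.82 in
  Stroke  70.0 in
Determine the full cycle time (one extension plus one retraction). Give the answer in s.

t ≈ 5.78 s

Cap-side area A_cap = π/4 × (9.82 in)² = 75.74 in^2
Rod-side annular area A_ann = π/4 × (9.82² − 3.86²) = 64.04 in^2
t_ext = A_cap·L/Q = 3.130 s
t_ret = A_ann·L/Q = 2.646 s
t_cycle = t_ext + t_ret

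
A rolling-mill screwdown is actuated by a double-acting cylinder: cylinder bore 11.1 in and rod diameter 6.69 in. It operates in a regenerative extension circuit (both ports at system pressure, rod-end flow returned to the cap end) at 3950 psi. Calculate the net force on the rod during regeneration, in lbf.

With equal pressure on both faces, forces on the annular region cancel; the net push is pressure × rod cross-section.
Rod cross-section A_rod = π/4 × (6.69 in)² = 35.15 in^2
F = P × A_rod

F ≈ 1.39e5 lbf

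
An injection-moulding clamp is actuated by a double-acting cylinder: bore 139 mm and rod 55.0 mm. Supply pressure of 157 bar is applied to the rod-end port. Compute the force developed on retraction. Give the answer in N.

Rod-side annular area A_ann = π/4 × (139² − 55.0²) = 12800 mm^2
On retraction the pressure acts on the annular area (bore minus rod).
F = P × A_ann

F ≈ 2.01e5 N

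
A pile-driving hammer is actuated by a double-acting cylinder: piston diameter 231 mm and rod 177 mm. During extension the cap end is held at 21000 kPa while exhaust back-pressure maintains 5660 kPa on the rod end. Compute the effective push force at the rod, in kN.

F ≈ 782 kN

Cap-side area A_cap = π/4 × (231 mm)² = 41910 mm^2
Rod-side annular area A_ann = π/4 × (231² − 177²) = 17300 mm^2
Net thrust = P_cap·A_cap − P_rod·A_ann = 880.1 kN − 97.94 kN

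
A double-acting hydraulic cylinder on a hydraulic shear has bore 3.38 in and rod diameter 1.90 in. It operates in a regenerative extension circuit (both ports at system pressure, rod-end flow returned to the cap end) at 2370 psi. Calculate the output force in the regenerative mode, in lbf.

With equal pressure on both faces, forces on the annular region cancel; the net push is pressure × rod cross-section.
Rod cross-section A_rod = π/4 × (1.90 in)² = 2.835 in^2
F = P × A_rod

F ≈ 6720 lbf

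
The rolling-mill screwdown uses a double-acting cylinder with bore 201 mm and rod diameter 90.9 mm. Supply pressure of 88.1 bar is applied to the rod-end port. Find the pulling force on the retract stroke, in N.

Rod-side annular area A_ann = π/4 × (201² − 90.9²) = 25240 mm^2
On retraction the pressure acts on the annular area (bore minus rod).
F = P × A_ann

F ≈ 2.22e5 N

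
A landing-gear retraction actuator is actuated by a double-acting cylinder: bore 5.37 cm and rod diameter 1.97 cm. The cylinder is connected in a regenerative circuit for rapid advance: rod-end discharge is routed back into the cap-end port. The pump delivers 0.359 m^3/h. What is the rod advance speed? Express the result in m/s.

v ≈ 0.327 m/s

In regeneration the rod-end outflow joins the pump flow into the cap end, so the net volume the pump must supply per unit advance equals the rod cross-section area.
Rod cross-section A_rod = π/4 × (1.97 cm)² = 3.048 cm^2
v = Q_pump / A_rod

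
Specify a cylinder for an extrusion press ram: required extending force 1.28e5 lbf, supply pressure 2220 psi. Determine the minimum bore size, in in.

D ≈ 8.57 in

Extension force acts on the full piston face: F = P × (π/4)D².
D = √(4F / (πP)) = √(4 × 1.28e5 lbf / (π × 2220 psi))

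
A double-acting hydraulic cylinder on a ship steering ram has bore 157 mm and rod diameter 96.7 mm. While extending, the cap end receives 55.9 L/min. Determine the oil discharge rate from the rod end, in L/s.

Q_out ≈ 0.578 L/s

Cap-side area A_cap = π/4 × (157 mm)² = 19360 mm^2
Rod-side annular area A_ann = π/4 × (157² − 96.7²) = 12020 mm^2
Piston speed v = Q_in/A_cap; rod-end outflow Q_out = v × A_ann = Q_in × A_ann/A_cap.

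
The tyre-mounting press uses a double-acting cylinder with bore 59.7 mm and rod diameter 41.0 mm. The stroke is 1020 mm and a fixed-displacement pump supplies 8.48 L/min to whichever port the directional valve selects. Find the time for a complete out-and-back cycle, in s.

t ≈ 30.9 s

Cap-side area A_cap = π/4 × (59.7 mm)² = 2799 mm^2
Rod-side annular area A_ann = π/4 × (59.7² − 41.0²) = 1479 mm^2
t_ext = A_cap·L/Q = 20.20 s
t_ret = A_ann·L/Q = 10.67 s
t_cycle = t_ext + t_ret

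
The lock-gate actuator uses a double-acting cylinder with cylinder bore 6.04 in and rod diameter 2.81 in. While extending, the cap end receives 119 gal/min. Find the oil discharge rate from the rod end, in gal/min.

Q_out ≈ 93.2 gal/min

Cap-side area A_cap = π/4 × (6.04 in)² = 28.65 in^2
Rod-side annular area A_ann = π/4 × (6.04² − 2.81²) = 22.45 in^2
Piston speed v = Q_in/A_cap; rod-end outflow Q_out = v × A_ann = Q_in × A_ann/A_cap.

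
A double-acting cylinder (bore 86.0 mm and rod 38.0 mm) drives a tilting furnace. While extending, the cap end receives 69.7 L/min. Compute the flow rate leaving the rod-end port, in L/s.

Cap-side area A_cap = π/4 × (86.0 mm)² = 5809 mm^2
Rod-side annular area A_ann = π/4 × (86.0² − 38.0²) = 4675 mm^2
Piston speed v = Q_in/A_cap; rod-end outflow Q_out = v × A_ann = Q_in × A_ann/A_cap.

Q_out ≈ 0.935 L/s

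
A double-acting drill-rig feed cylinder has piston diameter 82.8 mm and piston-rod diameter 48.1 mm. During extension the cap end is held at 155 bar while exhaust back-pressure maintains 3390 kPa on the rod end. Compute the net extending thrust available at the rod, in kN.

F ≈ 71.4 kN

Cap-side area A_cap = π/4 × (82.8 mm)² = 5385 mm^2
Rod-side annular area A_ann = π/4 × (82.8² − 48.1²) = 3567 mm^2
Net thrust = P_cap·A_cap − P_rod·A_ann = 83.46 kN − 12.09 kN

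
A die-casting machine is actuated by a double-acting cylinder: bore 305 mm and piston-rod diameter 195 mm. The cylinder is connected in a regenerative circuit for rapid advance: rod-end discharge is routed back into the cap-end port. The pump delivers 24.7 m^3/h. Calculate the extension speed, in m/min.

In regeneration the rod-end outflow joins the pump flow into the cap end, so the net volume the pump must supply per unit advance equals the rod cross-section area.
Rod cross-section A_rod = π/4 × (195 mm)² = 29860 mm^2
v = Q_pump / A_rod

v ≈ 13.8 m/min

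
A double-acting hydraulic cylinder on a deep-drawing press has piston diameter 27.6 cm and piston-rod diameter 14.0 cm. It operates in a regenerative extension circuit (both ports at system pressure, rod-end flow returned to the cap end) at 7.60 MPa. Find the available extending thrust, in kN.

With equal pressure on both faces, forces on the annular region cancel; the net push is pressure × rod cross-section.
Rod cross-section A_rod = π/4 × (14.0 cm)² = 153.9 cm^2
F = P × A_rod

F ≈ 117 kN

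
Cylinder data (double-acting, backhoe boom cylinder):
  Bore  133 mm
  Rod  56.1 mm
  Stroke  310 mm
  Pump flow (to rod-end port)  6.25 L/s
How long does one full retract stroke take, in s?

t ≈ 0.566 s

Rod-side annular area A_ann = π/4 × (133² − 56.1²) = 11420 mm^2
Swept volume V = A × L; t = V / Q = A·L / Q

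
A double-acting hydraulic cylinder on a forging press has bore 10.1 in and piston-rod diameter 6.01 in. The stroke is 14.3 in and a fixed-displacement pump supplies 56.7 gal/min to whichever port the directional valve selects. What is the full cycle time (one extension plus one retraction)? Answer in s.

Cap-side area A_cap = π/4 × (10.1 in)² = 80.12 in^2
Rod-side annular area A_ann = π/4 × (10.1² − 6.01²) = 51.75 in^2
t_ext = A_cap·L/Q = 5.248 s
t_ret = A_ann·L/Q = 3.390 s
t_cycle = t_ext + t_ret

t ≈ 8.64 s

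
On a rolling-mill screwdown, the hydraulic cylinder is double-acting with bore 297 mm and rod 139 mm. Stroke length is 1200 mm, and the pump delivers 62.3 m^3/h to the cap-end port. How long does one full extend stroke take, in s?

t ≈ 4.80 s

Cap-side area A_cap = π/4 × (297 mm)² = 69280 mm^2
Swept volume V = A × L; t = V / Q = A·L / Q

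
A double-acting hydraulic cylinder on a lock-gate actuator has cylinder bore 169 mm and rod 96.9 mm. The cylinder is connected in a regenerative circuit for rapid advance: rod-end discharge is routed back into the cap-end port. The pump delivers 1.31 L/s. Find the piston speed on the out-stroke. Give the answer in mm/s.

v ≈ 178 mm/s

In regeneration the rod-end outflow joins the pump flow into the cap end, so the net volume the pump must supply per unit advance equals the rod cross-section area.
Rod cross-section A_rod = π/4 × (96.9 mm)² = 7375 mm^2
v = Q_pump / A_rod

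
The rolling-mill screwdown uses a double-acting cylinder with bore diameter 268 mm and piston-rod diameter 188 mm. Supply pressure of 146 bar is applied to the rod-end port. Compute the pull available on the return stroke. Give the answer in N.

F ≈ 4.18e5 N

Rod-side annular area A_ann = π/4 × (268² − 188²) = 28650 mm^2
On retraction the pressure acts on the annular area (bore minus rod).
F = P × A_ann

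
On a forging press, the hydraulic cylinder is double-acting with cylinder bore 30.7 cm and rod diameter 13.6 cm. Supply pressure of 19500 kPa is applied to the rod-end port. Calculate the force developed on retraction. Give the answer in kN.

Rod-side annular area A_ann = π/4 × (30.7² − 13.6²) = 595.0 cm^2
On retraction the pressure acts on the annular area (bore minus rod).
F = P × A_ann

F ≈ 1160 kN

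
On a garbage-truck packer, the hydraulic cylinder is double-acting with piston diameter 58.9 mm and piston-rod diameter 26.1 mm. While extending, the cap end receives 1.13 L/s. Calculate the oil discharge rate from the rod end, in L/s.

Q_out ≈ 0.908 L/s

Cap-side area A_cap = π/4 × (58.9 mm)² = 2725 mm^2
Rod-side annular area A_ann = π/4 × (58.9² − 26.1²) = 2190 mm^2
Piston speed v = Q_in/A_cap; rod-end outflow Q_out = v × A_ann = Q_in × A_ann/A_cap.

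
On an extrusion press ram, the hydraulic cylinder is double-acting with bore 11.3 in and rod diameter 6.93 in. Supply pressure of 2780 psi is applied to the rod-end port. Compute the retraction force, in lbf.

F ≈ 1.74e5 lbf

Rod-side annular area A_ann = π/4 × (11.3² − 6.93²) = 62.57 in^2
On retraction the pressure acts on the annular area (bore minus rod).
F = P × A_ann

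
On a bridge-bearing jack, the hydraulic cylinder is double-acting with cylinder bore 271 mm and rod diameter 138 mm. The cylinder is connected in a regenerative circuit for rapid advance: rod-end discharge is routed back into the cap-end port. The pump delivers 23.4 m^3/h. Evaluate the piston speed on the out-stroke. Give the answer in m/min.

In regeneration the rod-end outflow joins the pump flow into the cap end, so the net volume the pump must supply per unit advance equals the rod cross-section area.
Rod cross-section A_rod = π/4 × (138 mm)² = 14960 mm^2
v = Q_pump / A_rod

v ≈ 26.1 m/min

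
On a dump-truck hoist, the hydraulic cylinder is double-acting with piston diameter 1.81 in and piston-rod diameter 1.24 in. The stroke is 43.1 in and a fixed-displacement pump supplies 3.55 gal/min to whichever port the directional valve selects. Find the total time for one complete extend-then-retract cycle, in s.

Cap-side area A_cap = π/4 × (1.81 in)² = 2.573 in^2
Rod-side annular area A_ann = π/4 × (1.81² − 1.24²) = 1.365 in^2
t_ext = A_cap·L/Q = 8.114 s
t_ret = A_ann·L/Q = 4.306 s
t_cycle = t_ext + t_ret

t ≈ 12.4 s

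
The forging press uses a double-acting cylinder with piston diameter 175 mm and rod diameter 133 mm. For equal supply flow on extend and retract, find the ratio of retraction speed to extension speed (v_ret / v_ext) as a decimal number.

Cap-side area A_cap = π/4 × (175 mm)² = 24050 mm^2
Rod-side annular area A_ann = π/4 × (175² − 133²) = 10160 mm^2
For equal Q, v ∝ 1/A, so v_ret/v_ext = A_cap/A_ann.

v_ret/v_ext ≈ 2.37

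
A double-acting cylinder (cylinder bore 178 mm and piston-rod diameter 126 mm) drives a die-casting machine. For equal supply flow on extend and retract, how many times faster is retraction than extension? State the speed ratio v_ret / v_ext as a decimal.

v_ret/v_ext ≈ 2.00

Cap-side area A_cap = π/4 × (178 mm)² = 24880 mm^2
Rod-side annular area A_ann = π/4 × (178² − 126²) = 12420 mm^2
For equal Q, v ∝ 1/A, so v_ret/v_ext = A_cap/A_ann.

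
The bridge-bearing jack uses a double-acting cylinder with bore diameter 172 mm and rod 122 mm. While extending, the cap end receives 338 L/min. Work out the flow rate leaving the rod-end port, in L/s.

Q_out ≈ 2.80 L/s

Cap-side area A_cap = π/4 × (172 mm)² = 23240 mm^2
Rod-side annular area A_ann = π/4 × (172² − 122²) = 11550 mm^2
Piston speed v = Q_in/A_cap; rod-end outflow Q_out = v × A_ann = Q_in × A_ann/A_cap.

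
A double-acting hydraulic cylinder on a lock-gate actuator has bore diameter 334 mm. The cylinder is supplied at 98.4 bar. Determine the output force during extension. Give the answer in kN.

Cap-side area A_cap = π/4 × (334 mm)² = 87620 mm^2
F = P × A_cap = 98.4 bar × A_cap

F ≈ 862 kN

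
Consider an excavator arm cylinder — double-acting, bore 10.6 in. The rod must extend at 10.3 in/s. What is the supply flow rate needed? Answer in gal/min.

Cap-side area A_cap = π/4 × (10.6 in)² = 88.25 in^2
Q = A × v

Q ≈ 236 gal/min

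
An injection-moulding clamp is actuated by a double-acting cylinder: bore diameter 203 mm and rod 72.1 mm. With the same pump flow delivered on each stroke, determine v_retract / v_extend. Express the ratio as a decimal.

Cap-side area A_cap = π/4 × (203 mm)² = 32370 mm^2
Rod-side annular area A_ann = π/4 × (203² − 72.1²) = 28280 mm^2
For equal Q, v ∝ 1/A, so v_ret/v_ext = A_cap/A_ann.

v_ret/v_ext ≈ 1.14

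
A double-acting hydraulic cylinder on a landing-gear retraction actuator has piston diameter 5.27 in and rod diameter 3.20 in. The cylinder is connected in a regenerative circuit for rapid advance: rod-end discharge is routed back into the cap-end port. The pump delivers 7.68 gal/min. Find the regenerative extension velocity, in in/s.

v ≈ 3.68 in/s

In regeneration the rod-end outflow joins the pump flow into the cap end, so the net volume the pump must supply per unit advance equals the rod cross-section area.
Rod cross-section A_rod = π/4 × (3.20 in)² = 8.042 in^2
v = Q_pump / A_rod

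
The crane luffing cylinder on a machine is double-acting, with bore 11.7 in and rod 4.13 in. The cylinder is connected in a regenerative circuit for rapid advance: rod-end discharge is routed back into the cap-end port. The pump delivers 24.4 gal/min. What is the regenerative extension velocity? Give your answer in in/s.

v ≈ 7.01 in/s

In regeneration the rod-end outflow joins the pump flow into the cap end, so the net volume the pump must supply per unit advance equals the rod cross-section area.
Rod cross-section A_rod = π/4 × (4.13 in)² = 13.40 in^2
v = Q_pump / A_rod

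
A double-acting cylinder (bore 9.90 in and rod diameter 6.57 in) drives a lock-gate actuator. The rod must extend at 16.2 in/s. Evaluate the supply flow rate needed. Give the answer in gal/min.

Q ≈ 324 gal/min

Cap-side area A_cap = π/4 × (9.90 in)² = 76.98 in^2
Q = A × v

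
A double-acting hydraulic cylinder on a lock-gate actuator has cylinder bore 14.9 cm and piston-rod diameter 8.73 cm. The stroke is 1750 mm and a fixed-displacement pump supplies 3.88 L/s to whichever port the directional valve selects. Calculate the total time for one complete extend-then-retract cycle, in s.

t ≈ 13.0 s

Cap-side area A_cap = π/4 × (14.9 cm)² = 174.4 cm^2
Rod-side annular area A_ann = π/4 × (14.9² − 8.73²) = 114.5 cm^2
t_ext = A_cap·L/Q = 7.864 s
t_ret = A_ann·L/Q = 5.165 s
t_cycle = t_ext + t_ret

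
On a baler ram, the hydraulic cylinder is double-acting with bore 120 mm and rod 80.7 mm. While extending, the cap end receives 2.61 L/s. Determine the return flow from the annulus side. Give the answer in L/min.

Q_out ≈ 85.8 L/min

Cap-side area A_cap = π/4 × (120 mm)² = 11310 mm^2
Rod-side annular area A_ann = π/4 × (120² − 80.7²) = 6195 mm^2
Piston speed v = Q_in/A_cap; rod-end outflow Q_out = v × A_ann = Q_in × A_ann/A_cap.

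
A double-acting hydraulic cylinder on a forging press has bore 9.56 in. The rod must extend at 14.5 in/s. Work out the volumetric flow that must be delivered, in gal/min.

Q ≈ 270 gal/min

Cap-side area A_cap = π/4 × (9.56 in)² = 71.78 in^2
Q = A × v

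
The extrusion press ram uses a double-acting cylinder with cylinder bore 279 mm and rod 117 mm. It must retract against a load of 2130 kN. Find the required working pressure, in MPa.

P ≈ 42.3 MPa

Rod-side annular area A_ann = π/4 × (279² − 117²) = 50380 mm^2
Retraction: pressure acts on the annular area.
P = F / A = 2130 kN / A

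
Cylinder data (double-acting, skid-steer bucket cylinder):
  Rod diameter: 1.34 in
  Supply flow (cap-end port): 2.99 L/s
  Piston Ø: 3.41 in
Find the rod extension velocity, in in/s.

Cap-side area A_cap = π/4 × (3.41 in)² = 9.133 in^2
v = Q / A

v ≈ 20.0 in/s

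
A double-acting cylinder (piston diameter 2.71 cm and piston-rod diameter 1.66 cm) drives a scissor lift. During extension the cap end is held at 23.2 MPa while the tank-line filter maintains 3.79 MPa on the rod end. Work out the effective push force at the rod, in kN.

Cap-side area A_cap = π/4 × (2.71 cm)² = 5.768 cm^2
Rod-side annular area A_ann = π/4 × (2.71² − 1.66²) = 3.604 cm^2
Net thrust = P_cap·A_cap − P_rod·A_ann = 13.38 kN − 1.366 kN

F ≈ 12.0 kN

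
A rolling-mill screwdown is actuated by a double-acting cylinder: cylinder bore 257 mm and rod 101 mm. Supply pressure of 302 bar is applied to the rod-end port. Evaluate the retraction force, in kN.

F ≈ 1320 kN

Rod-side annular area A_ann = π/4 × (257² − 101²) = 43860 mm^2
On retraction the pressure acts on the annular area (bore minus rod).
F = P × A_ann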